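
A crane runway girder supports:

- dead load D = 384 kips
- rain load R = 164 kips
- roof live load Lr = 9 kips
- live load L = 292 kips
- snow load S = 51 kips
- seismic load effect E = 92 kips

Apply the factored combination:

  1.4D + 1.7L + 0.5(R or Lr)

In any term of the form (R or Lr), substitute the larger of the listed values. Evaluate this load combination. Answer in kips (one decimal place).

(R or Lr) → R = 164 kips.
1.4(384) + 1.7(292) + 0.5(164) = 537.6 + 496.4 + 82.0 = 1116.0
P_u = 1116.0 kips.

1116.0 kips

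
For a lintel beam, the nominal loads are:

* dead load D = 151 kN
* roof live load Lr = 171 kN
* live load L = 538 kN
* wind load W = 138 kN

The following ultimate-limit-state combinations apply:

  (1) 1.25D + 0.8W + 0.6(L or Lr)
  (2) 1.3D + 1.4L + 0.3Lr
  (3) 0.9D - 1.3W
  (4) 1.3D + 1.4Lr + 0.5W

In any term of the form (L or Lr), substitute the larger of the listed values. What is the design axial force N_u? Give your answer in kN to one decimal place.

(L or Lr) → L = 538 kN.
(1) 1.25(151) + 0.8(138) + 0.6(538) = 188.8 + 110.4 + 322.8 = 622.0
(2) 1.3(151) + 1.4(538) + 0.3(171) = 196.3 + 753.2 + 51.3 = 1000.8
(3) 0.9(151) - 1.3(138) = 135.9 - 179.4 = -43.5
(4) 1.3(151) + 1.4(171) + 0.5(138) = 196.3 + 239.4 + 69.0 = 504.7
Combination 2 governs: N_u = 1000.8 kN.

1000.8 kN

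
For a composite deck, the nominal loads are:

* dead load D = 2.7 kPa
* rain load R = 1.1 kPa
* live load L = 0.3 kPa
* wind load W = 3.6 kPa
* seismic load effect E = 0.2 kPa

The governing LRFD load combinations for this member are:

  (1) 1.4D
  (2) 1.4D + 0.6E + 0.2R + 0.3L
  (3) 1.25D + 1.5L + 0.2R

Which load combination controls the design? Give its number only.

(1) 1.4(2.7) = 3.8
(2) 1.4(2.7) + 0.6(0.2) + 0.2(1.1) + 0.3(0.3) = 3.8 + 0.1 + 0.2 + 0.1 = 4.2
(3) 1.25(2.7) + 1.5(0.3) + 0.2(1.1) = 4.0
The largest value is 4.2 kPa from combination 2.

Combination 2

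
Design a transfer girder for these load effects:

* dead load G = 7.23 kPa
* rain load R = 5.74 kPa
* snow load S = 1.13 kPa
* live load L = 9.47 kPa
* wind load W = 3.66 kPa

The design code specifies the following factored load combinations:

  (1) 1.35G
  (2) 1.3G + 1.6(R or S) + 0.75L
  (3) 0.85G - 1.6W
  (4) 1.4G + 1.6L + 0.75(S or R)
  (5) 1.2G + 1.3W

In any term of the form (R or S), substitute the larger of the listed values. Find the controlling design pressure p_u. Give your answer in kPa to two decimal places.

29.58 kPa

(R or S) → R = 5.74 kPa; (S or R) → R = 5.74 kPa.
(1) 1.35(7.23) = 9.76
(2) 1.3(7.23) + 1.6(5.74) + 0.75(9.47) = 25.69
(3) 0.85(7.23) - 1.6(3.66) = 6.15 - 5.86 = 0.29
(4) 1.4(7.23) + 1.6(9.47) + 0.75(5.74) = 10.12 + 15.15 + 4.31 = 29.58
(5) 1.2(7.23) + 1.3(3.66) = 13.43
The controlling combination is 4, giving 29.58 kPa.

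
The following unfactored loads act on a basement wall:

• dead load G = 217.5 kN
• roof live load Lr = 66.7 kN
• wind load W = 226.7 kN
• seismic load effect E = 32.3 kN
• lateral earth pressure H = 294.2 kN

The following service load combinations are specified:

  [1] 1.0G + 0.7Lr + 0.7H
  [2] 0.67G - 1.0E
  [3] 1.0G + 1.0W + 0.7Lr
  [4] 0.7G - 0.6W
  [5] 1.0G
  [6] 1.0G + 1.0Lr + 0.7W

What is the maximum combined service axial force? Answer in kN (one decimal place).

[1] 1.0(217.5) + 0.7(66.7) + 0.7(294.2) = 470.1
[2] 0.67(217.5) - 1.0(32.3) = 113.4
[3] 1.0(217.5) + 1.0(226.7) + 0.7(66.7) = 490.9
[4] 0.7(217.5) - 0.6(226.7) = 16.2
[5] 1.0(217.5) = 217.5
[6] 1.0(217.5) + 1.0(66.7) + 0.7(226.7) = 442.9
Maximum is from combination 3.

490.9 kN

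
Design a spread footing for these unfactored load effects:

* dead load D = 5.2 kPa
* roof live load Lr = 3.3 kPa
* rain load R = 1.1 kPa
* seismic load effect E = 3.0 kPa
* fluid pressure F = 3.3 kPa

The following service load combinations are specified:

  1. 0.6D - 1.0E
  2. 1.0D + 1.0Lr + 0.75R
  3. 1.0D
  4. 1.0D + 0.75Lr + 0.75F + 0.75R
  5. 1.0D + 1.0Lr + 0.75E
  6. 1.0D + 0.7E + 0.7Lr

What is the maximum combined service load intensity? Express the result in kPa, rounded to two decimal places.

10.98 kPa

1. 0.6(5.2) - 1.0(3.0) = 0.12
2. 1.0(5.2) + 1.0(3.3) + 0.75(1.1) = 9.33
3. 1.0(5.2) = 5.20
4. 1.0(5.2) + 0.75(3.3) + 0.75(3.3) + 0.75(1.1) = 10.98
5. 1.0(5.2) + 1.0(3.3) + 0.75(3.0) = 10.75
6. 1.0(5.2) + 0.7(3.0) + 0.7(3.3) = 9.61
Maximum is from combination 4.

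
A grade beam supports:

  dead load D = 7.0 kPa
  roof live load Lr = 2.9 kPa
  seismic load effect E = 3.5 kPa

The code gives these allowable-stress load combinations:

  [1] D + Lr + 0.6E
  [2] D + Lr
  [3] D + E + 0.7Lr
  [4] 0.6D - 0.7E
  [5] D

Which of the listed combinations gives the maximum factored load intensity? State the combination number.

Combination 3

[1] 1.0(7.0) + 1.0(2.9) + 0.6(3.5) = 7.0 + 2.9 + 2.1 = 12.0
[2] 1.0(7.0) + 1.0(2.9) = 7.0 + 2.9 = 9.9
[3] 1.0(7.0) + 1.0(3.5) + 0.7(2.9) = 7.0 + 3.5 + 2.0 = 12.5
[4] 0.6(7.0) - 0.7(3.5) = 1.8
[5] 1.0(7.0) = 7.0
The largest value is 12.5 kPa from combination 3.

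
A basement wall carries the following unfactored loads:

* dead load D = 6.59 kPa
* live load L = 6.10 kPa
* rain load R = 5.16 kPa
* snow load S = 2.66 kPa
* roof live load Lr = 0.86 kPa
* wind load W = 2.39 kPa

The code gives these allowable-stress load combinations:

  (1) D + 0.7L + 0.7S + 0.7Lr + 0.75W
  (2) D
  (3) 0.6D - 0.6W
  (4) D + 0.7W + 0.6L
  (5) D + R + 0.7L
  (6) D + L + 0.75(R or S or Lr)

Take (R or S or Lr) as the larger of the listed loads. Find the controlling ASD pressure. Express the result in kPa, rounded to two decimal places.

(R or S or Lr) → R = 5.16 kPa.
(1) 1.0(6.59) + 0.7(6.10) + 0.7(2.66) + 0.7(0.86) + 0.75(2.39) = 15.12
(2) 1.0(6.59) = 6.59
(3) 0.6(6.59) - 0.6(2.39) = 3.95 - 1.43 = 2.52
(4) 1.0(6.59) + 0.7(2.39) + 0.6(6.10) = 6.59 + 1.67 + 3.66 = 11.92
(5) 1.0(6.59) + 1.0(5.16) + 0.7(6.10) = 6.59 + 5.16 + 4.27 = 16.02
(6) 1.0(6.59) + 1.0(6.10) + 0.75(5.16) = 6.59 + 6.10 + 3.87 = 16.56
Combination 6 governs: p = 16.56 kPa.

16.56 kPa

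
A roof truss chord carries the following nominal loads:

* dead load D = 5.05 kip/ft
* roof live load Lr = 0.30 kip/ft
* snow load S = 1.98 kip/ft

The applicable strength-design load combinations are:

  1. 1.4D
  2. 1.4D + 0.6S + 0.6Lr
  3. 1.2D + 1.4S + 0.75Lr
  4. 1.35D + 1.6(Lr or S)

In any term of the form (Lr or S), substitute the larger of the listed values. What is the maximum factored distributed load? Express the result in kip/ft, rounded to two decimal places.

(Lr or S) → S = 1.98 kip/ft.
1. 1.4(5.05) = 7.07
2. 1.4(5.05) + 0.6(1.98) + 0.6(0.30) = 8.44
3. 1.2(5.05) + 1.4(1.98) + 0.75(0.30) = 9.06
4. 1.35(5.05) + 1.6(1.98) = 9.99
Combination 4 governs: w_u = 9.99 kip/ft.

9.99 kip/ft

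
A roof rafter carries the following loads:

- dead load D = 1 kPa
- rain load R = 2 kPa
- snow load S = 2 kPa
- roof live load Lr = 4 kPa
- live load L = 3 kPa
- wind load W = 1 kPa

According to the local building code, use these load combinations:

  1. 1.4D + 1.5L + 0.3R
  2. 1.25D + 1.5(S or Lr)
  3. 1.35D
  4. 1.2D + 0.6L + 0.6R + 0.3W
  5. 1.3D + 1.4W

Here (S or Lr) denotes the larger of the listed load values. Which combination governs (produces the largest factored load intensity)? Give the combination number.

(S or Lr) → Lr = 4 kPa.
1. 1.4(1) + 1.5(3) + 0.3(2) = 1.40 + 4.50 + 0.60 = 6.50
2. 1.25(1) + 1.5(4) = 1.25 + 6.00 = 7.25
3. 1.35(1) = 1.35
4. 1.2(1) + 0.6(3) + 0.6(2) + 0.3(1) = 1.20 + 1.80 + 1.20 + 0.30 = 4.50
5. 1.3(1) + 1.4(1) = 1.30 + 1.40 = 2.70
The largest value is 7.25 kPa from combination 2.

Combination 2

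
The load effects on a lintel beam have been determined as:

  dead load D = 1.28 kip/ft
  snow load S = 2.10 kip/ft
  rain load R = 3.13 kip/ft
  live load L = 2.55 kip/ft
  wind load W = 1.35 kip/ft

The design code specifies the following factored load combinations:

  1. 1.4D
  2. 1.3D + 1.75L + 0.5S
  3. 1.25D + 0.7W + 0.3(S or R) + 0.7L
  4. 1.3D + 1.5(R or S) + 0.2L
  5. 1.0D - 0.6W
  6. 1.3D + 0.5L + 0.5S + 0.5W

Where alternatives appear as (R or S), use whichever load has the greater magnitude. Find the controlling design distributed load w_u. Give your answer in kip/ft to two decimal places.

7.18 kip/ft

(S or R) → R = 3.13 kip/ft; (R or S) → R = 3.13 kip/ft.
1. 1.4(1.28) = 1.79
2. 1.3(1.28) + 1.75(2.55) + 0.5(2.10) = 7.18
3. 1.25(1.28) + 0.7(1.35) + 0.3(3.13) + 0.7(2.55) = 5.27
4. 1.3(1.28) + 1.5(3.13) + 0.2(2.55) = 6.87
5. 1.0(1.28) - 0.6(1.35) = 0.47
6. 1.3(1.28) + 0.5(2.55) + 0.5(2.10) + 0.5(1.35) = 4.66
Maximum is from combination 2.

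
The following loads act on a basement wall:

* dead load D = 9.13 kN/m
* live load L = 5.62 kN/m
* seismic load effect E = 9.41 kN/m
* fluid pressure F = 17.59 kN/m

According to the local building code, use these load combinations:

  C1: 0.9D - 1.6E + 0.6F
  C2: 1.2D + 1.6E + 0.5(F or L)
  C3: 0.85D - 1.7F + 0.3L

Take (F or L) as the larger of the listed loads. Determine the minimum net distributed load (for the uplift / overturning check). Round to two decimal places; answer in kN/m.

(F or L) → F = 17.59 kN/m.
C1: 0.9(9.13) - 1.6(9.41) + 0.6(17.59) = 3.72
C2: 1.2(9.13) + 1.6(9.41) + 0.5(17.59) = 34.81
C3: 0.85(9.13) - 1.7(17.59) + 0.3(5.62) = -20.46
Combination 3 gives the minimum: -20.46 kN/m.

-20.46 kN/m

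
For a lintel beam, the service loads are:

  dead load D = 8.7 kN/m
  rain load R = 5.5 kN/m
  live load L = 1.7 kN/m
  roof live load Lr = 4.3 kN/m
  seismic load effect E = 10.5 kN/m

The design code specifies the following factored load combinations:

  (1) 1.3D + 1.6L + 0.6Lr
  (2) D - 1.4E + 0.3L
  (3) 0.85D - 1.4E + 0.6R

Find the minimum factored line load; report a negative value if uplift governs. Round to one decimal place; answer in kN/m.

-5.5 kN/m

(1) 1.3(8.7) + 1.6(1.7) + 0.6(4.3) = 11.3 + 2.7 + 2.6 = 16.6
(2) 1.0(8.7) - 1.4(10.5) + 0.3(1.7) = 8.7 - 14.7 + 0.5 = -5.5
(3) 0.85(8.7) - 1.4(10.5) + 0.6(5.5) = 7.4 - 14.7 + 3.3 = -4.0
Combination 2 gives the minimum: -5.5 kN/m.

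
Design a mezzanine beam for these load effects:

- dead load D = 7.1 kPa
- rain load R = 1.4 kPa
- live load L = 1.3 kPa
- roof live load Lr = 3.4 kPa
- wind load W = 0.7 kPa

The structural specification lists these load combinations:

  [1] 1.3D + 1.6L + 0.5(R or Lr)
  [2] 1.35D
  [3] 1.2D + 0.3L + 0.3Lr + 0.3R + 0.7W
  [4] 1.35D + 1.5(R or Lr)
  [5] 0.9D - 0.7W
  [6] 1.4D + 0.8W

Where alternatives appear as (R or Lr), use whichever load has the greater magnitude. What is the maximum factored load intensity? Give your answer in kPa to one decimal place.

(R or Lr) → Lr = 3.4 kPa.
[1] 1.3(7.1) + 1.6(1.3) + 0.5(3.4) = 9.2 + 2.1 + 1.7 = 13.0
[2] 1.35(7.1) = 9.6
[3] 1.2(7.1) + 0.3(1.3) + 0.3(3.4) + 0.3(1.4) + 0.7(0.7) = 8.5 + 0.4 + 1.0 + 0.4 + 0.5 = 10.8
[4] 1.35(7.1) + 1.5(3.4) = 9.6 + 5.1 = 14.7
[5] 0.9(7.1) - 0.7(0.7) = 6.4 - 0.5 = 5.9
[6] 1.4(7.1) + 0.8(0.7) = 9.9 + 0.6 = 10.5
The controlling combination is 4, giving 14.7 kPa.

14.7 kPa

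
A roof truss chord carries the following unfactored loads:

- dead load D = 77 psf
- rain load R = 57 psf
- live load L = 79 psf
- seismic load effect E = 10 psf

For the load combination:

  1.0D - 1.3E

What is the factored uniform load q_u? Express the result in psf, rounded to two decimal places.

1.0(77) - 1.3(10) = 77.00 - 13.00 = 64.00
q_u = 64.00 psf.

64.00 psf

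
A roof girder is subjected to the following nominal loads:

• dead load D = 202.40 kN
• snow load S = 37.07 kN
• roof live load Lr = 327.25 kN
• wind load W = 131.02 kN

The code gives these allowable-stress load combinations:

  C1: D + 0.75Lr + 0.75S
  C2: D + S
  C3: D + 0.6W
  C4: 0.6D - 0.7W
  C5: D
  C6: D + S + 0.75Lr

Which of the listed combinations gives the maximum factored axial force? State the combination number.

Combination 6

C1: 1.0(202.40) + 0.75(327.25) + 0.75(37.07) = 202.40 + 245.44 + 27.80 = 475.64
C2: 1.0(202.40) + 1.0(37.07) = 202.40 + 37.07 = 239.47
C3: 1.0(202.40) + 0.6(131.02) = 202.40 + 78.61 = 281.01
C4: 0.6(202.40) - 0.7(131.02) = 121.44 - 91.71 = 29.73
C5: 1.0(202.40) = 202.40
C6: 1.0(202.40) + 1.0(37.07) + 0.75(327.25) = 202.40 + 37.07 + 245.44 = 484.91
The largest value is 484.91 kN from combination 6.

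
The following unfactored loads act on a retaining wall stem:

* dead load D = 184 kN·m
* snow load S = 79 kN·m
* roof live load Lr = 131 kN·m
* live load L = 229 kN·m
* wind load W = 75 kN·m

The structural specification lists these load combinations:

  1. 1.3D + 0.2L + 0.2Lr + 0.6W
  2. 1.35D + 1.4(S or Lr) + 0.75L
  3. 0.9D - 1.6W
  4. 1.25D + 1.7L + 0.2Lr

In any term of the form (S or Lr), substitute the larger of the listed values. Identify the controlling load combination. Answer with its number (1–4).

Combination 4

(S or Lr) → Lr = 131 kN·m.
1. 1.3(184) + 0.2(229) + 0.2(131) + 0.6(75) = 356.20
2. 1.35(184) + 1.4(131) + 0.75(229) = 603.55
3. 0.9(184) - 1.6(75) = 45.60
4. 1.25(184) + 1.7(229) + 0.2(131) = 645.50
The largest value is 645.50 kN·m from combination 4.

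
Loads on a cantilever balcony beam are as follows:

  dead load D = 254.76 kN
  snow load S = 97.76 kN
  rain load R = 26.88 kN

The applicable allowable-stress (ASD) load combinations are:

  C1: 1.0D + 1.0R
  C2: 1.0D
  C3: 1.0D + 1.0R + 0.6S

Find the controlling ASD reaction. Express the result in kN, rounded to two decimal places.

340.30 kN

C1: 1.0(254.76) + 1.0(26.88) = 254.76 + 26.88 = 281.64
C2: 1.0(254.76) = 254.76
C3: 1.0(254.76) + 1.0(26.88) + 0.6(97.76) = 254.76 + 26.88 + 58.66 = 340.30
The controlling combination is 3, giving 340.30 kN.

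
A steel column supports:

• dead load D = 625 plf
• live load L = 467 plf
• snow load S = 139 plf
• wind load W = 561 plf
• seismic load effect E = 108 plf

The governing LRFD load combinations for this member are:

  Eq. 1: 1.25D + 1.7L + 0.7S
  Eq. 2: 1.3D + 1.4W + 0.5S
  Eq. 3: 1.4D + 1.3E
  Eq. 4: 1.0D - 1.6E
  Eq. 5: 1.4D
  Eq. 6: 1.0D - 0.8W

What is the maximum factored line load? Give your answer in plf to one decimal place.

1672.5 plf

Eq. 1: 1.25(625) + 1.7(467) + 0.7(139) = 781.3 + 793.9 + 97.3 = 1672.5
Eq. 2: 1.3(625) + 1.4(561) + 0.5(139) = 812.5 + 785.4 + 69.5 = 1667.4
Eq. 3: 1.4(625) + 1.3(108) = 875.0 + 140.4 = 1015.4
Eq. 4: 1.0(625) - 1.6(108) = 625.0 - 172.8 = 452.2
Eq. 5: 1.4(625) = 875.0
Eq. 6: 1.0(625) - 0.8(561) = 625.0 - 448.8 = 176.2
Combination 1 governs: w_u = 1672.5 plf.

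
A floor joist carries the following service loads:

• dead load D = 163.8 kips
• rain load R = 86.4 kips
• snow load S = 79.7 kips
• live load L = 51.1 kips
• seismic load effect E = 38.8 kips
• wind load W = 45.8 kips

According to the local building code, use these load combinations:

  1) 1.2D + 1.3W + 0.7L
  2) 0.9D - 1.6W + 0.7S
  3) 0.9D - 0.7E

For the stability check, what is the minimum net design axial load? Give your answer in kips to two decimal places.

1) 1.2(163.8) + 1.3(45.8) + 0.7(51.1) = 291.87
2) 0.9(163.8) - 1.6(45.8) + 0.7(79.7) = 129.93
3) 0.9(163.8) - 0.7(38.8) = 120.26
Combination 3 gives the minimum: 120.26 kips.

120.26 kips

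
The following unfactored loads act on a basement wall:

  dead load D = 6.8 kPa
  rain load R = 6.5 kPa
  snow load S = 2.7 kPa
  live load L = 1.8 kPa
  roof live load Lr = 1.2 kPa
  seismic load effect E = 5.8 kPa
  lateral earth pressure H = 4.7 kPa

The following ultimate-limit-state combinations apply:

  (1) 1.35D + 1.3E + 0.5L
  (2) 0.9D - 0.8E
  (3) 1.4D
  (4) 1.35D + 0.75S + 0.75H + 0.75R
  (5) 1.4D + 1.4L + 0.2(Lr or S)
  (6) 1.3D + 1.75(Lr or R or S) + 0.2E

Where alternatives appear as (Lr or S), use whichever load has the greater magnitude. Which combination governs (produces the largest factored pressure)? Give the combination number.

(Lr or S) → S = 2.7 kPa; (Lr or R or S) → R = 6.5 kPa.
(1) 1.35(6.8) + 1.3(5.8) + 0.5(1.8) = 9.18 + 7.54 + 0.90 = 17.62
(2) 0.9(6.8) - 0.8(5.8) = 6.12 - 4.64 = 1.48
(3) 1.4(6.8) = 9.52
(4) 1.35(6.8) + 0.75(2.7) + 0.75(4.7) + 0.75(6.5) = 19.61
(5) 1.4(6.8) + 1.4(1.8) + 0.2(2.7) = 9.52 + 2.52 + 0.54 = 12.58
(6) 1.3(6.8) + 1.75(6.5) + 0.2(5.8) = 8.84 + 11.38 + 1.16 = 21.38
The largest value is 21.38 kPa from combination 6.

Combination 6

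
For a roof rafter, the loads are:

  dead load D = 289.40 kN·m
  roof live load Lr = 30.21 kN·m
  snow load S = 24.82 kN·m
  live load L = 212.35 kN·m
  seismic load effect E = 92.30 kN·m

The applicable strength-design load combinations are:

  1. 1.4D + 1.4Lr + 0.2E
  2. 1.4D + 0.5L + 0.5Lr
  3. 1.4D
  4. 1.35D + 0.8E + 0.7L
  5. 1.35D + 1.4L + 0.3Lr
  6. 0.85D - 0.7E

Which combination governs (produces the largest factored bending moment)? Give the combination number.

Combination 5

1. 1.4(289.40) + 1.4(30.21) + 0.2(92.30) = 465.91
2. 1.4(289.40) + 0.5(212.35) + 0.5(30.21) = 526.44
3. 1.4(289.40) = 405.16
4. 1.35(289.40) + 0.8(92.30) + 0.7(212.35) = 613.18
5. 1.35(289.40) + 1.4(212.35) + 0.3(30.21) = 697.04
6. 0.85(289.40) - 0.7(92.30) = 181.38
The largest value is 697.04 kN·m from combination 5.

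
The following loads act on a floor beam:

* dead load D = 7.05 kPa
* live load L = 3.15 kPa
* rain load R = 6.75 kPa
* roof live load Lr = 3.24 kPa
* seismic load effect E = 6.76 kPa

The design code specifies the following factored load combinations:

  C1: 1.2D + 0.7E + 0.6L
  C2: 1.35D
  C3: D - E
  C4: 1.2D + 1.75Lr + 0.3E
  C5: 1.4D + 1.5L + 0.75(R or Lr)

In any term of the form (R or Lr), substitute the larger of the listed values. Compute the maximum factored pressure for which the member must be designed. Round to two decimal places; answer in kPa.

19.66 kPa

(R or Lr) → R = 6.75 kPa.
C1: 1.2(7.05) + 0.7(6.76) + 0.6(3.15) = 15.08
C2: 1.35(7.05) = 9.52
C3: 1.0(7.05) - 1.0(6.76) = 0.29
C4: 1.2(7.05) + 1.75(3.24) + 0.3(6.76) = 16.16
C5: 1.4(7.05) + 1.5(3.15) + 0.75(6.75) = 19.66
The controlling combination is 5, giving 19.66 kPa.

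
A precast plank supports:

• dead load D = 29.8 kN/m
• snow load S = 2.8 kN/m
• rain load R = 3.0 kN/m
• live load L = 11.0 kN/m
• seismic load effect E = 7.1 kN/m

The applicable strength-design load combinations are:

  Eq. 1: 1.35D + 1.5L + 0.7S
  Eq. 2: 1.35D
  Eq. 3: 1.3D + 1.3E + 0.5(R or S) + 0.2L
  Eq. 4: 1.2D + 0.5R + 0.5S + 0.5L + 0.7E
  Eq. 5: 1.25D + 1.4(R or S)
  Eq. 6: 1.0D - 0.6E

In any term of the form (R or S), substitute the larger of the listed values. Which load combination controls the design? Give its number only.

Combination 1

(R or S) → R = 3.0 kN/m.
Eq. 1: 1.35(29.8) + 1.5(11.0) + 0.7(2.8) = 40.23 + 16.50 + 1.96 = 58.69
Eq. 2: 1.35(29.8) = 40.23
Eq. 3: 1.3(29.8) + 1.3(7.1) + 0.5(3.0) + 0.2(11.0) = 38.74 + 9.23 + 1.50 + 2.20 = 51.67
Eq. 4: 1.2(29.8) + 0.5(3.0) + 0.5(2.8) + 0.5(11.0) + 0.7(7.1) = 35.76 + 1.50 + 1.40 + 5.50 + 4.97 = 49.13
Eq. 5: 1.25(29.8) + 1.4(3.0) = 37.25 + 4.20 = 41.45
Eq. 6: 1.0(29.8) - 0.6(7.1) = 29.80 - 4.26 = 25.54
The largest value is 58.69 kN/m from combination 1.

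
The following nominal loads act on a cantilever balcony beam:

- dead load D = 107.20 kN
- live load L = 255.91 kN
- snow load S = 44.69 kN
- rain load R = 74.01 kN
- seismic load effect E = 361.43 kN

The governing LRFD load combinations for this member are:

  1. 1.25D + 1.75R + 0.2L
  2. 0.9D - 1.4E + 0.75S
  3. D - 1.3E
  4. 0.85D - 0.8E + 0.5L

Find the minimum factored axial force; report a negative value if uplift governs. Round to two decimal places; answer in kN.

-376.00 kN

1. 1.25(107.20) + 1.75(74.01) + 0.2(255.91) = 134.00 + 129.52 + 51.18 = 314.70
2. 0.9(107.20) - 1.4(361.43) + 0.75(44.69) = 96.48 - 506.00 + 33.52 = -376.00
3. 1.0(107.20) - 1.3(361.43) = 107.20 - 469.86 = -362.66
4. 0.85(107.20) - 0.8(361.43) + 0.5(255.91) = -70.07
Combination 2 gives the minimum: -376.00 kN.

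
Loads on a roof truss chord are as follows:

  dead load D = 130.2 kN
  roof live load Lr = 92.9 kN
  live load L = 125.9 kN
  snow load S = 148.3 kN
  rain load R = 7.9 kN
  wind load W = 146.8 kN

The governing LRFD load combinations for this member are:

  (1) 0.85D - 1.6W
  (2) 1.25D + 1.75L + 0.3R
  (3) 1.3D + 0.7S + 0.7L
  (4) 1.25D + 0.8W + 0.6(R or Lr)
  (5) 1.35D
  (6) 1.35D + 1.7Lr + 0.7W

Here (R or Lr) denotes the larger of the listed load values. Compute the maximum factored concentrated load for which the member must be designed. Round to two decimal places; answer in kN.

(R or Lr) → Lr = 92.9 kN.
(1) 0.85(130.2) - 1.6(146.8) = 110.67 - 234.88 = -124.21
(2) 1.25(130.2) + 1.75(125.9) + 0.3(7.9) = 162.75 + 220.33 + 2.37 = 385.45
(3) 1.3(130.2) + 0.7(148.3) + 0.7(125.9) = 169.26 + 103.81 + 88.13 = 361.20
(4) 1.25(130.2) + 0.8(146.8) + 0.6(92.9) = 162.75 + 117.44 + 55.74 = 335.93
(5) 1.35(130.2) = 175.77
(6) 1.35(130.2) + 1.7(92.9) + 0.7(146.8) = 175.77 + 157.93 + 102.76 = 436.46
Maximum is from combination 6.

436.46 kN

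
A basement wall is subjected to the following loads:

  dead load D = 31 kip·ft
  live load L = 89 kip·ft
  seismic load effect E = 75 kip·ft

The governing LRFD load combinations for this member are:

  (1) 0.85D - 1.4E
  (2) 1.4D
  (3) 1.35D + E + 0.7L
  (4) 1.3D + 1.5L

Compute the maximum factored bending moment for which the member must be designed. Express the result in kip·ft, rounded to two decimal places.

(1) 0.85(31) - 1.4(75) = 26.35 - 105.00 = -78.65
(2) 1.4(31) = 43.40
(3) 1.35(31) + 1.0(75) + 0.7(89) = 41.85 + 75.00 + 62.30 = 179.15
(4) 1.3(31) + 1.5(89) = 40.30 + 133.50 = 173.80
Combination 3 governs: M_u = 179.15 kip·ft.

179.15 kip·ft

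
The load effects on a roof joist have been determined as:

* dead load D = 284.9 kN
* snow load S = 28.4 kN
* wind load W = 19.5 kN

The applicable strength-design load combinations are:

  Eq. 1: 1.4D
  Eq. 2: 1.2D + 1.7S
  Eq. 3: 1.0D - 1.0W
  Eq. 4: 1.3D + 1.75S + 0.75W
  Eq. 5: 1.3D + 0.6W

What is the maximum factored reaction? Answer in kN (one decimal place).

Eq. 1: 1.4(284.9) = 398.9
Eq. 2: 1.2(284.9) + 1.7(28.4) = 341.9 + 48.3 = 390.2
Eq. 3: 1.0(284.9) - 1.0(19.5) = 284.9 - 19.5 = 265.4
Eq. 4: 1.3(284.9) + 1.75(28.4) + 0.75(19.5) = 370.4 + 49.7 + 14.6 = 434.7
Eq. 5: 1.3(284.9) + 0.6(19.5) = 370.4 + 11.7 = 382.1
Maximum is from combination 4.

434.7 kN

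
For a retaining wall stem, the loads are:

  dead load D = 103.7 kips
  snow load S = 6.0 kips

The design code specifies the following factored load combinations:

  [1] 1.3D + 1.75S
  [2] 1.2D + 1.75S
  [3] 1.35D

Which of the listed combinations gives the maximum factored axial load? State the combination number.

[1] 1.3(103.7) + 1.75(6.0) = 134.8 + 10.5 = 145.3
[2] 1.2(103.7) + 1.75(6.0) = 124.4 + 10.5 = 134.9
[3] 1.35(103.7) = 140.0
The largest value is 145.3 kips from combination 1.

Combination 1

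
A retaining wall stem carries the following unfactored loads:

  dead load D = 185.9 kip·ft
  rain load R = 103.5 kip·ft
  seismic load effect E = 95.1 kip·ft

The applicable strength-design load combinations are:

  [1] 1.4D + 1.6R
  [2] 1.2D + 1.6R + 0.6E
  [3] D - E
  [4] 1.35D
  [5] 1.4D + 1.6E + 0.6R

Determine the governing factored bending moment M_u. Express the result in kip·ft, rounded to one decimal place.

[1] 1.4(185.9) + 1.6(103.5) = 425.9
[2] 1.2(185.9) + 1.6(103.5) + 0.6(95.1) = 445.7
[3] 1.0(185.9) - 1.0(95.1) = 90.8
[4] 1.35(185.9) = 251.0
[5] 1.4(185.9) + 1.6(95.1) + 0.6(103.5) = 474.5
Maximum is from combination 5.

474.5 kip·ft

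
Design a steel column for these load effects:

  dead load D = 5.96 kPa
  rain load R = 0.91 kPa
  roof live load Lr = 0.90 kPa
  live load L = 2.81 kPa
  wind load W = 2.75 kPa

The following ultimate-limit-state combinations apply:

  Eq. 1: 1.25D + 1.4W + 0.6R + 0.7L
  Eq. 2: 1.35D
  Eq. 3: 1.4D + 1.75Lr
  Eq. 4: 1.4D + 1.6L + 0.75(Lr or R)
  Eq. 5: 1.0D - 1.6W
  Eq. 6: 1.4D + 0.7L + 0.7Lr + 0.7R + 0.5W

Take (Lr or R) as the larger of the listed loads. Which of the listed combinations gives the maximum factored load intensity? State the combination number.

Combination 1

(Lr or R) → R = 0.91 kPa.
Eq. 1: 1.25(5.96) + 1.4(2.75) + 0.6(0.91) + 0.7(2.81) = 13.81
Eq. 2: 1.35(5.96) = 8.05
Eq. 3: 1.4(5.96) + 1.75(0.90) = 8.34 + 1.58 = 9.92
Eq. 4: 1.4(5.96) + 1.6(2.81) + 0.75(0.91) = 8.34 + 4.50 + 0.68 = 13.52
Eq. 5: 1.0(5.96) - 1.6(2.75) = 5.96 - 4.40 = 1.56
Eq. 6: 1.4(5.96) + 0.7(2.81) + 0.7(0.90) + 0.7(0.91) + 0.5(2.75) = 12.95
The largest value is 13.81 kPa from combination 1.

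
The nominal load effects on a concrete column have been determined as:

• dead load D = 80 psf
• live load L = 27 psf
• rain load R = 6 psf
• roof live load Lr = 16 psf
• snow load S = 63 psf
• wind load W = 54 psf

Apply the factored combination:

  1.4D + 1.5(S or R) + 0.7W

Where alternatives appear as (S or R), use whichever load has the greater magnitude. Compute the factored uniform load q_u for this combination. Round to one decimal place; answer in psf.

(S or R) → S = 63 psf.
1.4(80) + 1.5(63) + 0.7(54) = 244.3
q_u = 244.3 psf.

244.3 psf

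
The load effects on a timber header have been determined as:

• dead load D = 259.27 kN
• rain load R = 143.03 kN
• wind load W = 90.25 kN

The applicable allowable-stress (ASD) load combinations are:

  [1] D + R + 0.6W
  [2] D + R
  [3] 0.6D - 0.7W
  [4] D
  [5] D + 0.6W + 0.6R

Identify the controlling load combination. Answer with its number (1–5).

[1] 1.0(259.27) + 1.0(143.03) + 0.6(90.25) = 259.27 + 143.03 + 54.15 = 456.45
[2] 1.0(259.27) + 1.0(143.03) = 259.27 + 143.03 = 402.30
[3] 0.6(259.27) - 0.7(90.25) = 92.39
[4] 1.0(259.27) = 259.27
[5] 1.0(259.27) + 0.6(90.25) + 0.6(143.03) = 259.27 + 54.15 + 85.82 = 399.24
The largest value is 456.45 kN from combination 1.

Combination 1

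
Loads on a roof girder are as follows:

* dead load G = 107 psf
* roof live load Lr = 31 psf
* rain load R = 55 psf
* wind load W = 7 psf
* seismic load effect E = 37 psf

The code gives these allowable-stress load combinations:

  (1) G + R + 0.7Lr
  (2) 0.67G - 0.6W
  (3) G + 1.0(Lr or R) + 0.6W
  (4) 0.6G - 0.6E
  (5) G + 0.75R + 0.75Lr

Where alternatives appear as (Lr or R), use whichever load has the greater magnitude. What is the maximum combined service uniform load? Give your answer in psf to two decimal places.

183.70 psf

(Lr or R) → R = 55 psf.
(1) 1.0(107) + 1.0(55) + 0.7(31) = 183.70
(2) 0.67(107) - 0.6(7) = 67.49
(3) 1.0(107) + 1.0(55) + 0.6(7) = 166.20
(4) 0.6(107) - 0.6(37) = 42.00
(5) 1.0(107) + 0.75(55) + 0.75(31) = 171.50
Maximum is from combination 1.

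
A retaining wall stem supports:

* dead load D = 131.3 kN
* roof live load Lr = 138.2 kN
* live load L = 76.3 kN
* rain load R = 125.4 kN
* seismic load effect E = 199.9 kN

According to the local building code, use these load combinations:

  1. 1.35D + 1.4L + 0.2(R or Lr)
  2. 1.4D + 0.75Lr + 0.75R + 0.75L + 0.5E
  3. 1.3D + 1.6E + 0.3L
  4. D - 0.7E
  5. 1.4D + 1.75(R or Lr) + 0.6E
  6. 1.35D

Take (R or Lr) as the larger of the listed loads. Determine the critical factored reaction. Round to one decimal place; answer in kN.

(R or Lr) → Lr = 138.2 kN.
1. 1.35(131.3) + 1.4(76.3) + 0.2(138.2) = 177.3 + 106.8 + 27.6 = 311.7
2. 1.4(131.3) + 0.75(138.2) + 0.75(125.4) + 0.75(76.3) + 0.5(199.9) = 538.7
3. 1.3(131.3) + 1.6(199.9) + 0.3(76.3) = 170.7 + 319.8 + 22.9 = 513.4
4. 1.0(131.3) - 0.7(199.9) = 131.3 - 139.9 = -8.6
5. 1.4(131.3) + 1.75(138.2) + 0.6(199.9) = 183.8 + 241.9 + 119.9 = 545.6
6. 1.35(131.3) = 177.3
Maximum is from combination 5.

545.6 kN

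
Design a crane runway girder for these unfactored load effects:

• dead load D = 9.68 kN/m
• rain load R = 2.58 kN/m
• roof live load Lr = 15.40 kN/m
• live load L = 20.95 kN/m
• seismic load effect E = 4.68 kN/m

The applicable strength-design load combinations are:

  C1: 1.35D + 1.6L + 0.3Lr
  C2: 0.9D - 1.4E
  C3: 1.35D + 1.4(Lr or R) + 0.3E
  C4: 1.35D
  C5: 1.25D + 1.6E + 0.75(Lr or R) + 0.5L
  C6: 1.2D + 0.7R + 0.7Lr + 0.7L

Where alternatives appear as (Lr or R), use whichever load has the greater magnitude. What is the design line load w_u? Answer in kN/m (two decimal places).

51.21 kN/m

(Lr or R) → Lr = 15.40 kN/m.
C1: 1.35(9.68) + 1.6(20.95) + 0.3(15.40) = 51.21
C2: 0.9(9.68) - 1.4(4.68) = 2.16
C3: 1.35(9.68) + 1.4(15.40) + 0.3(4.68) = 36.03
C4: 1.35(9.68) = 13.07
C5: 1.25(9.68) + 1.6(4.68) + 0.75(15.40) + 0.5(20.95) = 41.61
C6: 1.2(9.68) + 0.7(2.58) + 0.7(15.40) + 0.7(20.95) = 38.87
The controlling combination is 1, giving 51.21 kN/m.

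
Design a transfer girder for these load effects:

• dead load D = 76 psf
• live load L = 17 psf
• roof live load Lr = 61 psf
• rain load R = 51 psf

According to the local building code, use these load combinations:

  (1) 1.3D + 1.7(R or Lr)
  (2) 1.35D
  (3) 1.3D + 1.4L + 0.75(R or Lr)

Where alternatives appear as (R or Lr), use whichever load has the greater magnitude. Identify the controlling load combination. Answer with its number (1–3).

Combination 1

(R or Lr) → Lr = 61 psf.
(1) 1.3(76) + 1.7(61) = 98.80 + 103.70 = 202.50
(2) 1.35(76) = 102.60
(3) 1.3(76) + 1.4(17) + 0.75(61) = 98.80 + 23.80 + 45.75 = 168.35
The largest value is 202.50 psf from combination 1.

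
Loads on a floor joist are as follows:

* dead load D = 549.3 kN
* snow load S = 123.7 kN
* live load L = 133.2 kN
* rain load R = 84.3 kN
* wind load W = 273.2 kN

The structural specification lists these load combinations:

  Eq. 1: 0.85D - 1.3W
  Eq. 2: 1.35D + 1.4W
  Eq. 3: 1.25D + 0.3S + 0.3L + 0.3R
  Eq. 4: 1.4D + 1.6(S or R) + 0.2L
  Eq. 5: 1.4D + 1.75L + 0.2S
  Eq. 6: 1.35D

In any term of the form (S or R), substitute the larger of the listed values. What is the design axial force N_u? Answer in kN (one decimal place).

1124.0 kN

(S or R) → S = 123.7 kN.
Eq. 1: 0.85(549.3) - 1.3(273.2) = 111.7
Eq. 2: 1.35(549.3) + 1.4(273.2) = 1124.0
Eq. 3: 1.25(549.3) + 0.3(123.7) + 0.3(133.2) + 0.3(84.3) = 789.0
Eq. 4: 1.4(549.3) + 1.6(123.7) + 0.2(133.2) = 993.6
Eq. 5: 1.4(549.3) + 1.75(133.2) + 0.2(123.7) = 1026.9
Eq. 6: 1.35(549.3) = 741.6
Maximum is from combination 2.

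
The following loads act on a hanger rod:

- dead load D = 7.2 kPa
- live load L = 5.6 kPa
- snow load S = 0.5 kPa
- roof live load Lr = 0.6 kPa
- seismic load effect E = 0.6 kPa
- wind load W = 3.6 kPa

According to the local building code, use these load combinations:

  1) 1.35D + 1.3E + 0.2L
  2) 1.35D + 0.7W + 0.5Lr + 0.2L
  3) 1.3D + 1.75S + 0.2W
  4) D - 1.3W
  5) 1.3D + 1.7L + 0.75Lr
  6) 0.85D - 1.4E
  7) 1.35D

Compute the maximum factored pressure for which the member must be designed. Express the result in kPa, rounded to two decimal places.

19.33 kPa

1) 1.35(7.2) + 1.3(0.6) + 0.2(5.6) = 11.62
2) 1.35(7.2) + 0.7(3.6) + 0.5(0.6) + 0.2(5.6) = 13.66
3) 1.3(7.2) + 1.75(0.5) + 0.2(3.6) = 10.96
4) 1.0(7.2) - 1.3(3.6) = 2.52
5) 1.3(7.2) + 1.7(5.6) + 0.75(0.6) = 19.33
6) 0.85(7.2) - 1.4(0.6) = 5.28
7) 1.35(7.2) = 9.72
The controlling combination is 5, giving 19.33 kPa.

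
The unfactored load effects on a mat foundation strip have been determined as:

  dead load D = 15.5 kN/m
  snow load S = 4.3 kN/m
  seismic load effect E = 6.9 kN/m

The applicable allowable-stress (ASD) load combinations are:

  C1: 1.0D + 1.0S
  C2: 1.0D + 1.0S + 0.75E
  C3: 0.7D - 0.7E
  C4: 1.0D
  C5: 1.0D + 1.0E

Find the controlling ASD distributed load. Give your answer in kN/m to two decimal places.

24.98 kN/m

C1: 1.0(15.5) + 1.0(4.3) = 19.80
C2: 1.0(15.5) + 1.0(4.3) + 0.75(6.9) = 24.98
C3: 0.7(15.5) - 0.7(6.9) = 6.02
C4: 1.0(15.5) = 15.50
C5: 1.0(15.5) + 1.0(6.9) = 22.40
The controlling combination is 2, giving 24.98 kN/m.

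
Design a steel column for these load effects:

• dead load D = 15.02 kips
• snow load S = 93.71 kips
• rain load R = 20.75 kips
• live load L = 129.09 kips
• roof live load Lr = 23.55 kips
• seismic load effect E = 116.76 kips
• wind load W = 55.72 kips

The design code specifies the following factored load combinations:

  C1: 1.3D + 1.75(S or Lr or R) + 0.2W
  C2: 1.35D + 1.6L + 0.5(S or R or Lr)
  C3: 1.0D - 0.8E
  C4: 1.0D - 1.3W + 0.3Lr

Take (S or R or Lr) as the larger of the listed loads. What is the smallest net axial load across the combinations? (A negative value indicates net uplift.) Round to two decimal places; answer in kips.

(S or Lr or R) → S = 93.71 kips; (S or R or Lr) → S = 93.71 kips.
C1: 1.3(15.02) + 1.75(93.71) + 0.2(55.72) = 194.66
C2: 1.35(15.02) + 1.6(129.09) + 0.5(93.71) = 273.68
C3: 1.0(15.02) - 0.8(116.76) = -78.39
C4: 1.0(15.02) - 1.3(55.72) + 0.3(23.55) = -50.35
Combination 3 gives the minimum: -78.39 kips.

-78.39 kips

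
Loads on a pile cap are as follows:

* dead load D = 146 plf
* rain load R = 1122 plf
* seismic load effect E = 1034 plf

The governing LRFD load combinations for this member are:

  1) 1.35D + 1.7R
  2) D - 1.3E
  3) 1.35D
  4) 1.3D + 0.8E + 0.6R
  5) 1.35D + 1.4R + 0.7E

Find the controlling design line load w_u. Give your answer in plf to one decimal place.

1) 1.35(146) + 1.7(1122) = 197.1 + 1907.4 = 2104.5
2) 1.0(146) - 1.3(1034) = 146.0 - 1344.2 = -1198.2
3) 1.35(146) = 197.1
4) 1.3(146) + 0.8(1034) + 0.6(1122) = 189.8 + 827.2 + 673.2 = 1690.2
5) 1.35(146) + 1.4(1122) + 0.7(1034) = 197.1 + 1570.8 + 723.8 = 2491.7
The controlling combination is 5, giving 2491.7 plf.

2491.7 plf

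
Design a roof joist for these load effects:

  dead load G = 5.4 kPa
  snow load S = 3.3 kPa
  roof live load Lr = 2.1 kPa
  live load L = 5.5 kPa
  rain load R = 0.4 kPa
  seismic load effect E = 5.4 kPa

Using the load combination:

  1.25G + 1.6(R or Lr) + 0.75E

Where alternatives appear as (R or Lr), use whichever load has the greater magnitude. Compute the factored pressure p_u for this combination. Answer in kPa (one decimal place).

(R or Lr) → Lr = 2.1 kPa.
1.25(5.4) + 1.6(2.1) + 0.75(5.4) = 14.2
p_u = 14.2 kPa.

14.2 kPa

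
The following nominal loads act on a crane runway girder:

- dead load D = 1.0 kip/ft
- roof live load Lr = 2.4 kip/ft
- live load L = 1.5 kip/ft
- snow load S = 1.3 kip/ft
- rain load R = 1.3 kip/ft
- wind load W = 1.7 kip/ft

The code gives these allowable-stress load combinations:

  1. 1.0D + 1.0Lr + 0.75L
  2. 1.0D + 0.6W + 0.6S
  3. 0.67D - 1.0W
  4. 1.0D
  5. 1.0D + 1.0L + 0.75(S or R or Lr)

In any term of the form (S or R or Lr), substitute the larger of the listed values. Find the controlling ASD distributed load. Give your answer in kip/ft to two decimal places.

4.53 kip/ft

(S or R or Lr) → Lr = 2.4 kip/ft.
1. 1.0(1.0) + 1.0(2.4) + 0.75(1.5) = 1.00 + 2.40 + 1.13 = 4.53
2. 1.0(1.0) + 0.6(1.7) + 0.6(1.3) = 1.00 + 1.02 + 0.78 = 2.80
3. 0.67(1.0) - 1.0(1.7) = 0.67 - 1.70 = -1.03
4. 1.0(1.0) = 1.00
5. 1.0(1.0) + 1.0(1.5) + 0.75(2.4) = 1.00 + 1.50 + 1.80 = 4.30
Maximum is from combination 1.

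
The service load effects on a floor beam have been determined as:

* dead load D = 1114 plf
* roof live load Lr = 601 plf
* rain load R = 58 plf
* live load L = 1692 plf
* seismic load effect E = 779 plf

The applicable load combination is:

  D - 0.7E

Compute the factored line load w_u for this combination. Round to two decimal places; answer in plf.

568.70 plf

1.0(1114) - 0.7(779) = 1114.00 - 545.30 = 568.70
w_u = 568.70 plf.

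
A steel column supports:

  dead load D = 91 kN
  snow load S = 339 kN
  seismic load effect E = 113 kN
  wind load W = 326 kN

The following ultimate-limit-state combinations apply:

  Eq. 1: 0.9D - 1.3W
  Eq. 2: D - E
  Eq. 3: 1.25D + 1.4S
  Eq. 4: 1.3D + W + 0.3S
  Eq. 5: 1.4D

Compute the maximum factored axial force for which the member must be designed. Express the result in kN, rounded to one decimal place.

588.4 kN

Eq. 1: 0.9(91) - 1.3(326) = -341.9
Eq. 2: 1.0(91) - 1.0(113) = -22.0
Eq. 3: 1.25(91) + 1.4(339) = 588.4
Eq. 4: 1.3(91) + 1.0(326) + 0.3(339) = 546.0
Eq. 5: 1.4(91) = 127.4
The controlling combination is 3, giving 588.4 kN.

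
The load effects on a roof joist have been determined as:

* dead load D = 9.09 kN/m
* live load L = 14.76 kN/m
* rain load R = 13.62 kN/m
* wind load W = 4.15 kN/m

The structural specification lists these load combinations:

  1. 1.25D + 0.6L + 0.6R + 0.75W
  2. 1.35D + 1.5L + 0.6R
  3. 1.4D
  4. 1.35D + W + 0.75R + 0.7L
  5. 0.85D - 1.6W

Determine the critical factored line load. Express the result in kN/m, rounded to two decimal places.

42.58 kN/m

1. 1.25(9.09) + 0.6(14.76) + 0.6(13.62) + 0.75(4.15) = 11.36 + 8.86 + 8.17 + 3.11 = 31.50
2. 1.35(9.09) + 1.5(14.76) + 0.6(13.62) = 12.27 + 22.14 + 8.17 = 42.58
3. 1.4(9.09) = 12.73
4. 1.35(9.09) + 1.0(4.15) + 0.75(13.62) + 0.7(14.76) = 12.27 + 4.15 + 10.22 + 10.33 = 36.97
5. 0.85(9.09) - 1.6(4.15) = 7.73 - 6.64 = 1.09
Maximum is from combination 2.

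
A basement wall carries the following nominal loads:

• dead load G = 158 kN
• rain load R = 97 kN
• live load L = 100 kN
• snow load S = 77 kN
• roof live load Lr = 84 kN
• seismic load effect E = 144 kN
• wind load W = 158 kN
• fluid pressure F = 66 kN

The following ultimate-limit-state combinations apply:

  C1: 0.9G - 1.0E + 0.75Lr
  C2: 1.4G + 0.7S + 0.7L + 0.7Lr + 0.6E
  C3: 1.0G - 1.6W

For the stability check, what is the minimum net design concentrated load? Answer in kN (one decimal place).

-94.8 kN

C1: 0.9(158) - 1.0(144) + 0.75(84) = 142.2 - 144.0 + 63.0 = 61.2
C2: 1.4(158) + 0.7(77) + 0.7(100) + 0.7(84) + 0.6(144) = 221.2 + 53.9 + 70.0 + 58.8 + 86.4 = 490.3
C3: 1.0(158) - 1.6(158) = 158.0 - 252.8 = -94.8
Combination 3 gives the minimum: -94.8 kN.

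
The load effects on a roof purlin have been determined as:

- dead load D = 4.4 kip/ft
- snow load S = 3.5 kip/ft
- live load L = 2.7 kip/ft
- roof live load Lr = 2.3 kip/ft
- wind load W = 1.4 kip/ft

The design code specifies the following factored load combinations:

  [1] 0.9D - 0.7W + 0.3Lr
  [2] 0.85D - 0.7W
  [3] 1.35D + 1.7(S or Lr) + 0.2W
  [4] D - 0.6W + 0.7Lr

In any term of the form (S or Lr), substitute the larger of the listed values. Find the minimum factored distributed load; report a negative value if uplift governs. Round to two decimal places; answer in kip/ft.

(S or Lr) → S = 3.5 kip/ft.
[1] 0.9(4.4) - 0.7(1.4) + 0.3(2.3) = 3.96 - 0.98 + 0.69 = 3.67
[2] 0.85(4.4) - 0.7(1.4) = 3.74 - 0.98 = 2.76
[3] 1.35(4.4) + 1.7(3.5) + 0.2(1.4) = 5.94 + 5.95 + 0.28 = 12.17
[4] 1.0(4.4) - 0.6(1.4) + 0.7(2.3) = 4.40 - 0.84 + 1.61 = 5.17
Combination 2 gives the minimum: 2.76 kip/ft.

2.76 kip/ft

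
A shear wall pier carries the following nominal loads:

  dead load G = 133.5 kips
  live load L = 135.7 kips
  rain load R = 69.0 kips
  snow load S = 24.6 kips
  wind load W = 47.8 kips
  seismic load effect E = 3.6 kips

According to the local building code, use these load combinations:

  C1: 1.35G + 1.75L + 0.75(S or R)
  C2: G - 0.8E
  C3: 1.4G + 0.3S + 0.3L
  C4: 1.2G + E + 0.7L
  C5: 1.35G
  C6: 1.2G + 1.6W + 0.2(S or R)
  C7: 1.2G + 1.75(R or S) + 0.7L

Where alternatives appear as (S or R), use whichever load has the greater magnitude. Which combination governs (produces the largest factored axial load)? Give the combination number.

Combination 1

(S or R) → R = 69.0 kips; (R or S) → R = 69.0 kips.
C1: 1.35(133.5) + 1.75(135.7) + 0.75(69.0) = 180.2 + 237.5 + 51.8 = 469.5
C2: 1.0(133.5) - 0.8(3.6) = 133.5 - 2.9 = 130.6
C3: 1.4(133.5) + 0.3(24.6) + 0.3(135.7) = 186.9 + 7.4 + 40.7 = 235.0
C4: 1.2(133.5) + 1.0(3.6) + 0.7(135.7) = 160.2 + 3.6 + 95.0 = 258.8
C5: 1.35(133.5) = 180.2
C6: 1.2(133.5) + 1.6(47.8) + 0.2(69.0) = 160.2 + 76.5 + 13.8 = 250.5
C7: 1.2(133.5) + 1.75(69.0) + 0.7(135.7) = 375.9
The largest value is 469.5 kips from combination 1.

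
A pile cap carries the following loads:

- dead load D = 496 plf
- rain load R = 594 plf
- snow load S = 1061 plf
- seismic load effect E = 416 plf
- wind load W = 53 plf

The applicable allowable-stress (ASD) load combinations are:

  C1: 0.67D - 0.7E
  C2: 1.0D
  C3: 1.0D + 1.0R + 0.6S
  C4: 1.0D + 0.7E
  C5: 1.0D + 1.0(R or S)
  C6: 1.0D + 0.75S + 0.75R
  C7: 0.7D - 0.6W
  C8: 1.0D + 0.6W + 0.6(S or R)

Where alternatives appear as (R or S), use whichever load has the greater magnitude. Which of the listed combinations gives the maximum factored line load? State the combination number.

(R or S) → S = 1061 plf; (S or R) → S = 1061 plf.
C1: 0.67(496) - 0.7(416) = 332.3 - 291.2 = 41.1
C2: 1.0(496) = 496.0
C3: 1.0(496) + 1.0(594) + 0.6(1061) = 496.0 + 594.0 + 636.6 = 1726.6
C4: 1.0(496) + 0.7(416) = 496.0 + 291.2 = 787.2
C5: 1.0(496) + 1.0(1061) = 496.0 + 1061.0 = 1557.0
C6: 1.0(496) + 0.75(1061) + 0.75(594) = 496.0 + 795.8 + 445.5 = 1737.3
C7: 0.7(496) - 0.6(53) = 347.2 - 31.8 = 315.4
C8: 1.0(496) + 0.6(53) + 0.6(1061) = 496.0 + 31.8 + 636.6 = 1164.4
The largest value is 1737.3 plf from combination 6.

Combination 6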